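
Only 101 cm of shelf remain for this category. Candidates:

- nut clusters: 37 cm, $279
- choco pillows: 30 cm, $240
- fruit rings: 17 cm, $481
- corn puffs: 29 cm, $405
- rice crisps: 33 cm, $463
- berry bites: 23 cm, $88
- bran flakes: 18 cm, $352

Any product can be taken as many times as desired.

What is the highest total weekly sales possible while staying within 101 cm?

2405

Ranking by ratio (weekly sales/cm): fruit rings 28.29, bran flakes 19.56, rice crisps 14.03, corn puffs 13.97.
Taking 5×fruit rings: 85 cm used, 2405 in weekly sales.
Nothing else within 101 cm beats 2405.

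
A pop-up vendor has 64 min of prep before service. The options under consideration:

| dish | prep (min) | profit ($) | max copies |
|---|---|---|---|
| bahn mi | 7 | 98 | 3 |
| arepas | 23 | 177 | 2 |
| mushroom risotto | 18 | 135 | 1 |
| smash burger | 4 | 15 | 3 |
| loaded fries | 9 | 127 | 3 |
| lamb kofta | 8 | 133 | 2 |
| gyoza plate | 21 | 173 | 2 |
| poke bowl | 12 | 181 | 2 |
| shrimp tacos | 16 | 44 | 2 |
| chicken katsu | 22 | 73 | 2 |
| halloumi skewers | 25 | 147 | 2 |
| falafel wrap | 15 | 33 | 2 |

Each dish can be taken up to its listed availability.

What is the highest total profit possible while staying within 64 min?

Taking the top-ratio dishes first gives smash burger + 2×loaded fries + 2×lamb kofta + 2×poke bowl for 897 (62 min).
Replace smash burger and loaded fries with 2×bahn mi: the trade gains 54 net, giving 951 at 63 min.
The spare 1 min is too small for any remaining dish, and no exchange beats 951.

951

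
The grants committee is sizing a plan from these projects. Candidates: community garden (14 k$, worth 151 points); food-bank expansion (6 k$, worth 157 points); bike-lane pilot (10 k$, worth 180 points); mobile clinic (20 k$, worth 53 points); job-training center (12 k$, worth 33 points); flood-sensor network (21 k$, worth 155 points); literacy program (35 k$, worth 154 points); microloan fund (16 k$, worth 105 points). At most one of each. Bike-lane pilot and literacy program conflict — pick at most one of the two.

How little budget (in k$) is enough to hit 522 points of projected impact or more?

46

Look for the lowest-budget combination reaching 522.
community garden + food-bank expansion + bike-lane pilot + microloan fund reaches 593 using 46 k$.
Below 46 k$ the best achievable stays under 522.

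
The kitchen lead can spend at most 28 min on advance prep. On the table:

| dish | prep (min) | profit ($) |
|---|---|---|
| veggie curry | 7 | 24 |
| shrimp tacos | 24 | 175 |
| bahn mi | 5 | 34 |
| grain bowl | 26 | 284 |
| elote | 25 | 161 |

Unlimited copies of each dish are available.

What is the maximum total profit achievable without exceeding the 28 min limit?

Taking grain bowl: 26 min used, 284 in profit.
No other feasible combination exceeds 284.

284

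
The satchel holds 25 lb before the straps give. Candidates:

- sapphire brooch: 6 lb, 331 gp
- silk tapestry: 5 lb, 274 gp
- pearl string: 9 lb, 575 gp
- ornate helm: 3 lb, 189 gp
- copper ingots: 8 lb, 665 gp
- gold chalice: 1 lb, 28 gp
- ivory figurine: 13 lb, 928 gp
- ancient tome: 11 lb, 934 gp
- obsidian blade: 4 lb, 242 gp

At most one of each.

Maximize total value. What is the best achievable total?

1930

A density-first pass picks ornate helm + copper ingots + gold chalice + ancient tome — 1816 at 23 lb.
Replace ornate helm and gold chalice with sapphire brooch: the trade gains 114 net, giving 1930 at 25 lb.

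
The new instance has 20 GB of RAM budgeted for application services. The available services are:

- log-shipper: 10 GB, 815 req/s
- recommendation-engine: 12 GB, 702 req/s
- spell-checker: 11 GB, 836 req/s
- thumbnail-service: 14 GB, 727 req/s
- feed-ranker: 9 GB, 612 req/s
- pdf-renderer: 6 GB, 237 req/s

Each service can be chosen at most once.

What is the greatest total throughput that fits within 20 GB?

Density check — log-shipper 81.50, spell-checker 76.00, feed-ranker 68.00 are the best per GB.
Greedy by ratio would take log-shipper + feed-ranker: 19 GB used, total 1427.
Replace log-shipper with spell-checker: the trade gains 21 net, giving 1448 at 20 GB.

1448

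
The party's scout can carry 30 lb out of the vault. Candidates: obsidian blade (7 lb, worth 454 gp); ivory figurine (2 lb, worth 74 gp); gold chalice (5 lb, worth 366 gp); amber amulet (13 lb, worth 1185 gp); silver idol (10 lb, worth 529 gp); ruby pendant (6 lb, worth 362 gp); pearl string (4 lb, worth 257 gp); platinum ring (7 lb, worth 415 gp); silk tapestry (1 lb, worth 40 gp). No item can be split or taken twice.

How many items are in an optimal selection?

Best achievable value is 2302.
For example obsidian blade + gold chalice + amber amulet + pearl string + silk tapestry achieves it, using 30 lb.
Any selection reaching 2302 contains exactly 5 items.

5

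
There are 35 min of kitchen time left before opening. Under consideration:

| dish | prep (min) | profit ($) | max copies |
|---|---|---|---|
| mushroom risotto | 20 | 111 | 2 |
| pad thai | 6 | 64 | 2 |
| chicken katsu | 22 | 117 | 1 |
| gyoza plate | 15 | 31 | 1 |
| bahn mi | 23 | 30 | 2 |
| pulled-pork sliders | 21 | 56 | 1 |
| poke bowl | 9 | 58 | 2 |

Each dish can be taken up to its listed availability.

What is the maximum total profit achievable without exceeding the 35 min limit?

245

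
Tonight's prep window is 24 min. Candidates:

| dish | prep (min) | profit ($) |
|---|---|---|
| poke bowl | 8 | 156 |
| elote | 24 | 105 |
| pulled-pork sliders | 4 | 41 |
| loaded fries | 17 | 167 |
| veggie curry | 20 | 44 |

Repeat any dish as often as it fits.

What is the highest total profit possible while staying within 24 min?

468

Ranking by ratio (profit/min): poke bowl 19.50, pulled-pork sliders 10.25, loaded fries 9.82.
The ratio ordering already packs tightly: 3×poke bowl, 24 min, 468.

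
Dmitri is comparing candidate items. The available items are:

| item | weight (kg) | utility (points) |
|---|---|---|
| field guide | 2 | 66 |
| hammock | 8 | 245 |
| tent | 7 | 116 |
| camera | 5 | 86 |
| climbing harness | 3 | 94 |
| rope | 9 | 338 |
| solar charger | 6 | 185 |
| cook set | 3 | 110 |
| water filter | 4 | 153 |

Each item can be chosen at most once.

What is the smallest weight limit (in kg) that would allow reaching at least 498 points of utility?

14

Need the lightest bundle worth ≥ 498.
field guide + climbing harness + rope reaches 498 using 14 kg.
No combination under 14 kg hits 498.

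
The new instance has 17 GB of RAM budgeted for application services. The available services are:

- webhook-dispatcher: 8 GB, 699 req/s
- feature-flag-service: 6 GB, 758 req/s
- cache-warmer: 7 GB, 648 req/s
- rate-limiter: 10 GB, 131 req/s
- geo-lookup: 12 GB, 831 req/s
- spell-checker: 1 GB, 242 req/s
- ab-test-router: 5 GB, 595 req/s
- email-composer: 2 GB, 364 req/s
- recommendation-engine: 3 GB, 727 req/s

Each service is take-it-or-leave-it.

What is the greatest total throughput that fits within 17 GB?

2686

Taking feature-flag-service + spell-checker + ab-test-router + email-composer + recommendation-engine: 17 GB used, 2686 in throughput.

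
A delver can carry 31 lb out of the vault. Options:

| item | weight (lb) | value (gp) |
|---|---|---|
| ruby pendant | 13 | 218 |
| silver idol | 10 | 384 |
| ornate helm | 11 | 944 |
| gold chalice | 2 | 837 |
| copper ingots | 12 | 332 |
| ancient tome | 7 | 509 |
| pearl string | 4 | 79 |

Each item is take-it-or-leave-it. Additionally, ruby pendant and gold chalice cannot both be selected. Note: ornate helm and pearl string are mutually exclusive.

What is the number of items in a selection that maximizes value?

4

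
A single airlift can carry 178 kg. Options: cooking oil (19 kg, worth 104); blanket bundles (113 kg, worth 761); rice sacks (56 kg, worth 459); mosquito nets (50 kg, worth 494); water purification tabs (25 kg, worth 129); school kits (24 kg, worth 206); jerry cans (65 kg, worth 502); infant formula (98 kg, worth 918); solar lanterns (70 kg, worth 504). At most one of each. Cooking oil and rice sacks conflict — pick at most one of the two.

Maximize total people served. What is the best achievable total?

1618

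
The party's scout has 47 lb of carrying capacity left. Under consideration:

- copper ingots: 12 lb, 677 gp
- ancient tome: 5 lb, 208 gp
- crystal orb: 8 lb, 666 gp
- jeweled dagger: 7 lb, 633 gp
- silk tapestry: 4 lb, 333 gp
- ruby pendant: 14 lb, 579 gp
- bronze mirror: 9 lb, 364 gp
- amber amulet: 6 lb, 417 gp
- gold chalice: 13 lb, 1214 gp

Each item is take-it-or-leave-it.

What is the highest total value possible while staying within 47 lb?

Density check — gold chalice 93.38, jeweled dagger 90.43, crystal orb 83.25, silk tapestry 83.25 are the best per lb.
A density-first pass picks ancient tome + crystal orb + jeweled dagger + silk tapestry + amber amulet + gold chalice — 3471 at 43 lb.
Dropping ancient tome frees 5 lb; slotting in bronze mirror (9 lb) lifts the total to 3627 at 47 lb.

3627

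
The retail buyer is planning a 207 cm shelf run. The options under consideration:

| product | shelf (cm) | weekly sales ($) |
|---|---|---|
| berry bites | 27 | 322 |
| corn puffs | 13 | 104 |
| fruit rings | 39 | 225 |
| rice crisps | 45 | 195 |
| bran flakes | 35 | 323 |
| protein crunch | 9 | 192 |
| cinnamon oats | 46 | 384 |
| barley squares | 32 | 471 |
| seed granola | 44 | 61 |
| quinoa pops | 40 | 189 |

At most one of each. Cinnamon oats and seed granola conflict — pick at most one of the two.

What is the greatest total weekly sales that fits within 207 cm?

2021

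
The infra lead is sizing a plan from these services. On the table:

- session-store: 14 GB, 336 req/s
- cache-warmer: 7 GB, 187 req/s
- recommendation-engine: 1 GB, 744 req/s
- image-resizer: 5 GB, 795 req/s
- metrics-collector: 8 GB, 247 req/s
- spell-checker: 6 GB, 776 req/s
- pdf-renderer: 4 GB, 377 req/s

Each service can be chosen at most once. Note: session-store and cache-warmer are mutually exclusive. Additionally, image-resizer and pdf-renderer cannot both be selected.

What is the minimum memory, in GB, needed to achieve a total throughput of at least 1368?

6

Look for the lowest-memory combination reaching 1368.
recommendation-engine + image-resizer reaches 1539 using 6 GB.
Any bundle with less than 6 GB falls short of 1368.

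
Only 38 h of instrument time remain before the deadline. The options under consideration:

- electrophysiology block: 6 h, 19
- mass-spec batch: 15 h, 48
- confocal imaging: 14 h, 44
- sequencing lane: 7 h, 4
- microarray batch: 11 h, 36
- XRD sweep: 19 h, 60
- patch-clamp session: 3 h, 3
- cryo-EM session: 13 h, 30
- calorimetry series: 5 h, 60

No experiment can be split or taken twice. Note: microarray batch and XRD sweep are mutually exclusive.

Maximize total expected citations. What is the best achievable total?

Density check — calorimetry series 12.00, microarray batch 3.27, mass-spec batch 3.20 are the best per h.
A density-first pass picks electrophysiology block + mass-spec batch + microarray batch + calorimetry series — 163 at 37 h.
But confocal imaging + XRD sweep + calorimetry series fits in 38 h and reaches 164.

164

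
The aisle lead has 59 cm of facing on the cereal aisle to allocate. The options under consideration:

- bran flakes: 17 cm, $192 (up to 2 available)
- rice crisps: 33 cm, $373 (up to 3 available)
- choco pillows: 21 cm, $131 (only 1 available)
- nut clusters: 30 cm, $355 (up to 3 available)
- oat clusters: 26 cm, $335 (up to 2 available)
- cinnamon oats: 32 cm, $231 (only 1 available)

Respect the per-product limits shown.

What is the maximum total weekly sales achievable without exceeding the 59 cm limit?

708

Greedy by ratio would take 2×oat clusters: 52 cm used, total 670.
Dropping oat clusters frees 26 cm; slotting in rice crisps (33 cm) lifts the total to 708 at 59 cm.
Nothing else within 59 cm beats 708.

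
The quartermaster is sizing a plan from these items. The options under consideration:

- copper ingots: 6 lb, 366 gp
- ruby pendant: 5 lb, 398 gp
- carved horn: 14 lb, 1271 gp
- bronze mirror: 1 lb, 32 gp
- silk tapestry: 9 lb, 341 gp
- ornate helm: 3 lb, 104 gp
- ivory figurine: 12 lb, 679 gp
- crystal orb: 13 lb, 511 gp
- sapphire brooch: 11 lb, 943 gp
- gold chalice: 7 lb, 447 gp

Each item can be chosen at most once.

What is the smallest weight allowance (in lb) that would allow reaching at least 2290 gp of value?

28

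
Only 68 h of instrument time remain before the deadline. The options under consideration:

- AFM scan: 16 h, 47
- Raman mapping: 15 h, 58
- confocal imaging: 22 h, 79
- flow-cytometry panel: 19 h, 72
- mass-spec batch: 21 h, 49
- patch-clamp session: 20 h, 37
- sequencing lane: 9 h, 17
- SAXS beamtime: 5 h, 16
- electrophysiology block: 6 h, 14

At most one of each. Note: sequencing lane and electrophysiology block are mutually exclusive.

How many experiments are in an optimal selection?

5

Best achievable expected citations is 239.
For example Raman mapping + confocal imaging + flow-cytometry panel + SAXS beamtime + electrophysiology block achieves it, using 67 h.
Every optimal selection uses 5 experiments.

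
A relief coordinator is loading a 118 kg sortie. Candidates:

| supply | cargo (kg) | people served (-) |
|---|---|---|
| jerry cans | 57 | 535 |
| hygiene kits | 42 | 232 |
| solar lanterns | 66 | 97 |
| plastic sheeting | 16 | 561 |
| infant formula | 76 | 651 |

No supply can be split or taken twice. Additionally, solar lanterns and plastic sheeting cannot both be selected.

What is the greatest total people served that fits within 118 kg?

1328

Ranking by ratio (people served/kg): plastic sheeting 35.06, jerry cans 9.39, infant formula 8.57.
The ratio ordering already packs tightly: jerry cans + hygiene kits + plastic sheeting, 115 kg, 1328.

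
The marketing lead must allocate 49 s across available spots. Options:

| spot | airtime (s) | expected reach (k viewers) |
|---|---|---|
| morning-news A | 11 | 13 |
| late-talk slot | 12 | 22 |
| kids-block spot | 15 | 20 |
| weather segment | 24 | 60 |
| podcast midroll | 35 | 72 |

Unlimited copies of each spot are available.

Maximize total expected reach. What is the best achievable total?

120

2×weather segment uses 48 of the 49 s and totals 120.
Nothing else within 49 s beats 120.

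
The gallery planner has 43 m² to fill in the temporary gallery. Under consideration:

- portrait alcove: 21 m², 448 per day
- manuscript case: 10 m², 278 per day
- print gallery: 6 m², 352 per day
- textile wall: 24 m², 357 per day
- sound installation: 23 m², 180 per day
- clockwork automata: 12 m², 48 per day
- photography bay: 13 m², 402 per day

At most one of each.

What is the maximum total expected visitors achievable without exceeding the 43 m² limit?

1202

Density check — print gallery 58.67, photography bay 30.92, manuscript case 27.80 are the best per m².
Greedy by ratio would take manuscript case + print gallery + clockwork automata + photography bay: 41 m² used, total 1080.
Dropping manuscript case and clockwork automata frees 22 m²; slotting in portrait alcove (21 m²) lifts the total to 1202 at 40 m².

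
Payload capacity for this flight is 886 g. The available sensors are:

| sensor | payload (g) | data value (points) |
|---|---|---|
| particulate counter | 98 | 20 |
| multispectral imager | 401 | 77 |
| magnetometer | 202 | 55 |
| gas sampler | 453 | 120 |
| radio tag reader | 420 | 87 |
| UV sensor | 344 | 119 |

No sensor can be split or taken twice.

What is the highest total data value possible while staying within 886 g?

239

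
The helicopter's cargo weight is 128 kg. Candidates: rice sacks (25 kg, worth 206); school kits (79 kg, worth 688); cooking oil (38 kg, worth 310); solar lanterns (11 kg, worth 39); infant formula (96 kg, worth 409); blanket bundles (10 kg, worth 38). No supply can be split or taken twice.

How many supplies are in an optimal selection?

Optimal total is 1037.
One optimal bundle: school kits + cooking oil + solar lanterns (128 kg).
Any selection reaching 1037 contains exactly 3 supplies.

3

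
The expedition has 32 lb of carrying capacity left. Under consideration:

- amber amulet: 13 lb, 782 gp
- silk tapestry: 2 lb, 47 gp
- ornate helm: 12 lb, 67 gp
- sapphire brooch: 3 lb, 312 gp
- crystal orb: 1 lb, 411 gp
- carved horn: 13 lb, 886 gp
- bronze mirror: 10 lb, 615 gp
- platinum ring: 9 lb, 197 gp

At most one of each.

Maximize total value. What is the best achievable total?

2438

Density check — crystal orb 411.00, sapphire brooch 104.00, carved horn 68.15 are the best per lb.
Taking the top-ratio items first gives silk tapestry + sapphire brooch + crystal orb + carved horn + bronze mirror for 2271 (29 lb).
Dropping bronze mirror frees 10 lb; slotting in amber amulet (13 lb) lifts the total to 2438 at 32 lb.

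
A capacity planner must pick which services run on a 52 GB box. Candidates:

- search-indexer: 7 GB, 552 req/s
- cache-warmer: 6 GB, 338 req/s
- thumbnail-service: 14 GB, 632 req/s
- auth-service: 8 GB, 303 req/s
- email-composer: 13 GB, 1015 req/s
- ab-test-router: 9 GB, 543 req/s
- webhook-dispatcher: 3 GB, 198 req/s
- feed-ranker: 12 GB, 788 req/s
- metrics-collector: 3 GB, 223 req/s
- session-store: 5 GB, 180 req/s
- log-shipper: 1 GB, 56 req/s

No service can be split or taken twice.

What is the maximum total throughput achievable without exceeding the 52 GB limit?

3515

A density-first pass picks search-indexer + email-composer + ab-test-router + webhook-dispatcher + feed-ranker + metrics-collector + log-shipper — 3375 at 48 GB.
Replace webhook-dispatcher with cache-warmer: the trade gains 140 net, giving 3515 at 51 GB.
Runner-up search-indexer + email-composer + ab-test-router + webhook-dispatcher + feed-ranker + metrics-collector + session-store tops out at 3499.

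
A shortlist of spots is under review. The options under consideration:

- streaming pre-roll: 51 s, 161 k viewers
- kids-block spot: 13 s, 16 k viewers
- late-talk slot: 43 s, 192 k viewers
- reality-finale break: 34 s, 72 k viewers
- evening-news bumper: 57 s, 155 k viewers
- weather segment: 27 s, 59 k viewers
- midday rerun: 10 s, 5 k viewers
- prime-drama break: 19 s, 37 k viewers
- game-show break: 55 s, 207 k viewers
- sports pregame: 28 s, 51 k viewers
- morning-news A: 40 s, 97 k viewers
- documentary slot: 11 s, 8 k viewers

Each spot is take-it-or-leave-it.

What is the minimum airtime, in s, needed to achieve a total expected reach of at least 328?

94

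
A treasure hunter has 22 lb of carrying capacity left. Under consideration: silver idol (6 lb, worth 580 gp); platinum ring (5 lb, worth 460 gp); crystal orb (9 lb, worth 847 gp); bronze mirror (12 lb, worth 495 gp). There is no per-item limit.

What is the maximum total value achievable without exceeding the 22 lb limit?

Ranking by ratio (value/lb): silver idol 96.67, crystal orb 94.11, platinum ring 92.00.
Greedy by ratio would take 3×silver idol: 18 lb used, total 1740.
Dropping silver idol frees 6 lb; slotting in 2×platinum ring (10 lb) lifts the total to 2080 at 22 lb.
Every other selection either busts 22 lb or fails to beat 2080.

2080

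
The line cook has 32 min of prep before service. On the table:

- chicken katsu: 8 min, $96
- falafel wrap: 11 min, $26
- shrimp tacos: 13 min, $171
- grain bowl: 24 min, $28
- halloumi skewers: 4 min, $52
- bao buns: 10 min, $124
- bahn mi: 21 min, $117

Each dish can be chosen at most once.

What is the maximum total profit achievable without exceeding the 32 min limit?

391

The ratio heuristic lands on shrimp tacos + halloumi skewers + bao buns (347) but leaves 5 min idle.
The 4 min tied up in halloumi skewers is better spent on chicken katsu — total rises to 391 (31 min).
The spare 1 min is too small for any remaining dish, and no exchange beats 391.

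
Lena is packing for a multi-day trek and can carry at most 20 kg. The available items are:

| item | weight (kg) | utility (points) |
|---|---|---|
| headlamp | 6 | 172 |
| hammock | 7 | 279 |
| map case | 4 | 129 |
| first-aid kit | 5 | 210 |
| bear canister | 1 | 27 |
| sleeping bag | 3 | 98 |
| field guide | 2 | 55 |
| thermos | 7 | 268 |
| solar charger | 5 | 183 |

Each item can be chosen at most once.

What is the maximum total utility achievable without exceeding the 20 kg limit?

784

By utility per kg: first-aid kit 42.00, hammock 39.86, thermos 38.29 lead.
Best packing: hammock + first-aid kit + bear canister + thermos — 20 kg, 784 total.
No other feasible combination exceeds 784.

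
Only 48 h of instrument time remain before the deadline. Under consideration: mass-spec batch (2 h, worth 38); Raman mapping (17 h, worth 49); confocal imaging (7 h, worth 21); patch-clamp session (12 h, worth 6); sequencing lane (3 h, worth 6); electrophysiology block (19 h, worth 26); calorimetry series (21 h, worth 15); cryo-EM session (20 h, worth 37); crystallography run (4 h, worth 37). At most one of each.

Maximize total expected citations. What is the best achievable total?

167

Ranking by ratio (expected citations/h): mass-spec batch 19.00, crystallography run 9.25, confocal imaging 3.00.
The ratio heuristic lands on mass-spec batch + Raman mapping + confocal imaging + patch-clamp session + sequencing lane + crystallography run (157) but leaves 3 h idle.
Dropping confocal imaging and patch-clamp session frees 19 h; slotting in cryo-EM session (20 h) lifts the total to 167 at 46 h.
Next best is mass-spec batch + Raman mapping + cryo-EM session + crystallography run at 161 (43 h) — short by 6.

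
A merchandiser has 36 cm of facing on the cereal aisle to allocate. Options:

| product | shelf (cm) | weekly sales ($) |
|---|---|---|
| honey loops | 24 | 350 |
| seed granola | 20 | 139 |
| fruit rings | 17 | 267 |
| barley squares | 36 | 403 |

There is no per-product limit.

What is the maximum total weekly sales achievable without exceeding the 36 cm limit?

534

Density check — fruit rings 15.71, honey loops 14.58, barley squares 11.19 are the best per cm.
2×fruit rings uses 34 of the 36 cm and totals 534.
Nothing else within 36 cm beats 534.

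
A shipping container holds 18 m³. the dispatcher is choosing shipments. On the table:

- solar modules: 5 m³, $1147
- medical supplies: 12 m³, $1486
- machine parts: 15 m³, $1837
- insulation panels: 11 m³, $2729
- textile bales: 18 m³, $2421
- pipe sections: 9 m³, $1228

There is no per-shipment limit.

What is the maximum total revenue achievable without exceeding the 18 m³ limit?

3876

Solar modules + insulation panels uses 16 of the 18 m³ and totals 3876.
That's the maximum — no swap from here does better than 3876.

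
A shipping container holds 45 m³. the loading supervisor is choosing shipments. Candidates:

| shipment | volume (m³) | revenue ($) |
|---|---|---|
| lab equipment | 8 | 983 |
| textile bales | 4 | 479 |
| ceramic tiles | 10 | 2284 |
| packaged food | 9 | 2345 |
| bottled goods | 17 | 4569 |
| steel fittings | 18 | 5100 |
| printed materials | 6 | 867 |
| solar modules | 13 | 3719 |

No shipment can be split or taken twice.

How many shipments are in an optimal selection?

3

The maximum revenue within 45 m³ is 12014.
One optimal bundle: packaged food + bottled goods + steel fittings (44 m³).
Any selection reaching 12014 contains exactly 3 shipments.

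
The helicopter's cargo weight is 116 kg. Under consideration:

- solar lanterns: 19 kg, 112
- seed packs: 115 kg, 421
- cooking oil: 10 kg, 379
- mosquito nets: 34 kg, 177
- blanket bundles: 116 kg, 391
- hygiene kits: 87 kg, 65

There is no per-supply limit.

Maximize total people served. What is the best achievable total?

By people served per kg: cooking oil 37.90, solar lanterns 5.89, mosquito nets 5.21 lead.
Best packing: 11×cooking oil — 110 kg, 4169 total.
That's the maximum — no swap from here does better than 4169.

4169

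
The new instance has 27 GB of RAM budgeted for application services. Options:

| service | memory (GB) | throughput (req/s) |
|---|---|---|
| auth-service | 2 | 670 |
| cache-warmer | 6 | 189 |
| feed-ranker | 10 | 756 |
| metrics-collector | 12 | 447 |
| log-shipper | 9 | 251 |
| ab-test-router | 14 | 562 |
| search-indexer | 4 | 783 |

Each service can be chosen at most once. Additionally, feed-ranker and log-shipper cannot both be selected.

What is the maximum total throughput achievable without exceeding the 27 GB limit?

Auth-service + cache-warmer + feed-ranker + search-indexer uses 22 of the 27 GB and totals 2398.
An exhaustive check of the 128 subsets confirms 2398.

2398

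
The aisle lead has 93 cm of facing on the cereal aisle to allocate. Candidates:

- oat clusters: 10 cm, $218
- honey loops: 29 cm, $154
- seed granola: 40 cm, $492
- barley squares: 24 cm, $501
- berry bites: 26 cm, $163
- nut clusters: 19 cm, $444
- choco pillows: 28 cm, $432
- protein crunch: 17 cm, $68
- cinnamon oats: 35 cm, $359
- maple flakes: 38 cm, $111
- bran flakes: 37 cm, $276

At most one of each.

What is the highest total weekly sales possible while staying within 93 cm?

1655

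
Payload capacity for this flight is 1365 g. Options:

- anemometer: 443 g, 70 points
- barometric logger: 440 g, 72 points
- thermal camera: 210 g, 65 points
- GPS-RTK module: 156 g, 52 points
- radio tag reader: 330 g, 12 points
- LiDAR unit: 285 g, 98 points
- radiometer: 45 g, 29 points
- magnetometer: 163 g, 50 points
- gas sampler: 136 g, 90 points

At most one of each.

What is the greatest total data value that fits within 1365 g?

406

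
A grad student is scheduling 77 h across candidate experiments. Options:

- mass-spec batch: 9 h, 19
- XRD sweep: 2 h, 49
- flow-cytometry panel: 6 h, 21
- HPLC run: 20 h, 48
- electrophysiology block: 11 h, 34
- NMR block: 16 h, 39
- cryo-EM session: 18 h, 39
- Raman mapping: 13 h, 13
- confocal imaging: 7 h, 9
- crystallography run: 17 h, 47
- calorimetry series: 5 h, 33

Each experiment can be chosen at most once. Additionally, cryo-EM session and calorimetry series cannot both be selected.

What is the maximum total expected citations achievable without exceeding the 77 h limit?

271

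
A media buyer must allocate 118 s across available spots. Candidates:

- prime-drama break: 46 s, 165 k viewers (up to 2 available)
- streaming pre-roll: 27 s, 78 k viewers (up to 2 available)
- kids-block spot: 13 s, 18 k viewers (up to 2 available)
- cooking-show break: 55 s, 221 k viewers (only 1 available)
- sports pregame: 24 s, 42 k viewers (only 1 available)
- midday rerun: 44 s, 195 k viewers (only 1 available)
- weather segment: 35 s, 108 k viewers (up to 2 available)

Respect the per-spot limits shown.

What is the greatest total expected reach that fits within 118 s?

A density-first pass picks kids-block spot + cooking-show break + midday rerun — 434 at 112 s.
Dropping kids-block spot and cooking-show break frees 68 s; slotting in prime-drama break + streaming pre-roll (73 s) lifts the total to 438 at 117 s.
No other feasible combination exceeds 438.

438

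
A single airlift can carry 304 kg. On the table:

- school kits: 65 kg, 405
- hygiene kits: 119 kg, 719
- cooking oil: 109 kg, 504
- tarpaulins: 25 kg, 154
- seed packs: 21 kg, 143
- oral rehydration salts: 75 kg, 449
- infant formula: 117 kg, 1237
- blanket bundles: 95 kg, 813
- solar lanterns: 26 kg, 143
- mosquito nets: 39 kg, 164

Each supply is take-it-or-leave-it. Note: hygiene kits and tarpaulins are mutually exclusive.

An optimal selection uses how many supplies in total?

Best achievable people served is 2609.
For example school kits + tarpaulins + infant formula + blanket bundles achieves it, using 302 kg.
Any selection reaching 2609 contains exactly 4 supplies.

4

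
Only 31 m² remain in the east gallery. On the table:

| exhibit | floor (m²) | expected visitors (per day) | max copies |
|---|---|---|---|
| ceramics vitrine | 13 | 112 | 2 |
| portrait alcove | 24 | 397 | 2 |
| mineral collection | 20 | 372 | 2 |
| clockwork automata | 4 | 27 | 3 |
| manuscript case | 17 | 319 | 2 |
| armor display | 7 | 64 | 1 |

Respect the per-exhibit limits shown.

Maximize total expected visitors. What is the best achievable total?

463

Ranking by ratio (expected visitors/m²): manuscript case 18.76, mineral collection 18.60, portrait alcove 16.54.
Greedy by ratio would take clockwork automata + manuscript case + armor display: 28 m² used, total 410.
Replace manuscript case with mineral collection: the trade gains 53 net, giving 463 at 31 m².
No other feasible combination exceeds 463.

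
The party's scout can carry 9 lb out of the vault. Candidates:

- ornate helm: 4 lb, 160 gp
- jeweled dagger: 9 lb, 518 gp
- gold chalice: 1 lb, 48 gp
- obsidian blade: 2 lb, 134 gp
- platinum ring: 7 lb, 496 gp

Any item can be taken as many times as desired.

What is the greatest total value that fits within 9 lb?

630

Best packing: obsidian blade + platinum ring — 9 lb, 630 total.
Nothing else within 9 lb beats 630.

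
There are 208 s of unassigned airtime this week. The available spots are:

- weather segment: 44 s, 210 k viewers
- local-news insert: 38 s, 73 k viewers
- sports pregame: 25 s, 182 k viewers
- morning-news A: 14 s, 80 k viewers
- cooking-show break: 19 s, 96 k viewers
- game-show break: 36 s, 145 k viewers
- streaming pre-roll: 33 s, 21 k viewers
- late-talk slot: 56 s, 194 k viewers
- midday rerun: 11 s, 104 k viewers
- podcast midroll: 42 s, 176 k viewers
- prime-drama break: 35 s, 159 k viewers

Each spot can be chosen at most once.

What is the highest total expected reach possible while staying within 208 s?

Greedy by ratio would take weather segment + sports pregame + morning-news A + cooking-show break + midday rerun + podcast midroll + prime-drama break: 190 s used, total 1007.
Replace cooking-show break with game-show break: the trade gains 49 net, giving 1056 at 207 s.

1056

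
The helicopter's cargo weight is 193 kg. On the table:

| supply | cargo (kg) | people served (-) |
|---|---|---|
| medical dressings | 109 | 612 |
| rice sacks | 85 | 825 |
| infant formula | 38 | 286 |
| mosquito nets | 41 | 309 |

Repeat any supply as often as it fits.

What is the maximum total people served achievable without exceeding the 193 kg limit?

Density check — rice sacks 9.71, mosquito nets 7.54, infant formula 7.53, medical dressings 5.61 are the best per kg.
Taking 2×rice sacks: 170 kg used, 1650 in people served.

1650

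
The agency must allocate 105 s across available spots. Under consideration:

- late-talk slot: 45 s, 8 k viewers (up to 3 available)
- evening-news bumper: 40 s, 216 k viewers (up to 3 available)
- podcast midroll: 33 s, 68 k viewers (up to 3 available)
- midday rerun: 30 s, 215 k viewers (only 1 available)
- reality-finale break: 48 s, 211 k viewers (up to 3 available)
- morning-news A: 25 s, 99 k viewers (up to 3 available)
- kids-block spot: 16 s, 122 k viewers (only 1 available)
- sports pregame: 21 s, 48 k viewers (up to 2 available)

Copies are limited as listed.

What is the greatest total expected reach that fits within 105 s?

Density check — kids-block spot 7.62, midday rerun 7.17, evening-news bumper 5.40 are the best per s.
The ratio heuristic lands on evening-news bumper + midday rerun + kids-block spot (553) but leaves 19 s idle.
Replace midday rerun with evening-news bumper: the trade gains 1 net, giving 554 at 96 s.

554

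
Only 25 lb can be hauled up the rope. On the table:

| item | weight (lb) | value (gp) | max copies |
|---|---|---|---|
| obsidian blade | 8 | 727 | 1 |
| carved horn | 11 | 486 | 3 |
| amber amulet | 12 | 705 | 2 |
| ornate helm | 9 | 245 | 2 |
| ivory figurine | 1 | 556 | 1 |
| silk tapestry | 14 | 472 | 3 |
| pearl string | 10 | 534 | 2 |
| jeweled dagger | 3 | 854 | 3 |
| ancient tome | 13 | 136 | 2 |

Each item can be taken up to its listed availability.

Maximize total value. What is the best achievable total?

3845

Density check — ivory figurine 556.00, jeweled dagger 284.67, obsidian blade 90.88, amber amulet 58.75 are the best per lb.
Taking obsidian blade + ivory figurine + 3×jeweled dagger: 18 lb used, 3845 in value.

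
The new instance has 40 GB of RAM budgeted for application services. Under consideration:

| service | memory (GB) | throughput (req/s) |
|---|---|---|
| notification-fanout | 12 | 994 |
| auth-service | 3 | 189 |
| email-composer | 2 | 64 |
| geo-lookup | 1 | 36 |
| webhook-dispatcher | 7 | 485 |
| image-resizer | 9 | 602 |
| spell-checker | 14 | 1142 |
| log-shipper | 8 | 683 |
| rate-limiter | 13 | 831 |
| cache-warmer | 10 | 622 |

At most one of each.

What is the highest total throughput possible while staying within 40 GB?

By throughput per GB: log-shipper 85.38, notification-fanout 82.83, spell-checker 81.57, webhook-dispatcher 69.29 lead.
Notification-fanout + auth-service + email-composer + geo-lookup + spell-checker + log-shipper uses 40 of the 40 GB and totals 3108.
The closest alternative, notification-fanout + auth-service + email-composer + spell-checker + log-shipper, reaches only 3072.

3108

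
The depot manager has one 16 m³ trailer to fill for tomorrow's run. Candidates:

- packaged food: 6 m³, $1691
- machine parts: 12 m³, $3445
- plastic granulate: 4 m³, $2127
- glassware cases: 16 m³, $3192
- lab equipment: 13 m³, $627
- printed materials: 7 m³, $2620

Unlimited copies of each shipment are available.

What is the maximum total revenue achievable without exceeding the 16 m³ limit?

8508

4×plastic granulate uses 16 of the 16 m³ and totals 8508.
No other feasible combination exceeds 8508.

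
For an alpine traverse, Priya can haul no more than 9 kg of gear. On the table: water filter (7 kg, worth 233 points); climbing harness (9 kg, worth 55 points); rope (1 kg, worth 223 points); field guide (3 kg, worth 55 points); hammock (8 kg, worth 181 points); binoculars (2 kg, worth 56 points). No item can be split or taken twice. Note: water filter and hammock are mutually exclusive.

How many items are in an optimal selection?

2

The maximum utility within 9 kg is 456.
water filter + rope hits 456 at 8 kg.
All optima have 2 items.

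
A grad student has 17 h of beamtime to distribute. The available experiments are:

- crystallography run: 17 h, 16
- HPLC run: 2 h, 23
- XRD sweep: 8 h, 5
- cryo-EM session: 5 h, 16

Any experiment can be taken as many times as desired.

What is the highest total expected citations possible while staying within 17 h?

184

Ranking by ratio (expected citations/h): HPLC run 11.50, cryo-EM session 3.20, crystallography run 0.94, XRD sweep 0.62.
8×HPLC run uses 16 of the 17 h and totals 184.
No other feasible combination exceeds 184.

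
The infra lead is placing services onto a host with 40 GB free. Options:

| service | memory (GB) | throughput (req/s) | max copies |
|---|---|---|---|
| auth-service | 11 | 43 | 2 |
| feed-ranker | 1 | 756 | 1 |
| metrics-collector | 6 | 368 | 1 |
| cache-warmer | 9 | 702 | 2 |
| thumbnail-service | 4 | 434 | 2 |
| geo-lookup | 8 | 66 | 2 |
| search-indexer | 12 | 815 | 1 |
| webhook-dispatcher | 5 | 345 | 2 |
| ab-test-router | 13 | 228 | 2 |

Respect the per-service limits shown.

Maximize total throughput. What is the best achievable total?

By throughput per GB: feed-ranker 756.00, thumbnail-service 108.50, cache-warmer 78.00, webhook-dispatcher 69.00 lead.
The ratio heuristic lands on feed-ranker + 2×cache-warmer + 2×thumbnail-service + 2×webhook-dispatcher (3718) but leaves 3 GB idle.
Replace 2×webhook-dispatcher with search-indexer: the trade gains 125 net, giving 3843 at 39 GB.

3843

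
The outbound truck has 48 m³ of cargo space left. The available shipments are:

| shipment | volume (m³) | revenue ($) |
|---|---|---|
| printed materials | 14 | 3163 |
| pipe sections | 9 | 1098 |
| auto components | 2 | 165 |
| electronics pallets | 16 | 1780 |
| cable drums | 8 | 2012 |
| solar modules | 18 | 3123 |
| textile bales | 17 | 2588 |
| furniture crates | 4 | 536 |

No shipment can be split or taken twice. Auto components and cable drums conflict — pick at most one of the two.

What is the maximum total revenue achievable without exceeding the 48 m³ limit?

Density check — cable drums 251.50, printed materials 225.93, solar modules 173.50, textile bales 152.24 are the best per m³.
Taking printed materials + pipe sections + cable drums + textile bales: 48 m³ used, 8861 in revenue.
An exhaustive check of the 256 subsets confirms 8861.

8861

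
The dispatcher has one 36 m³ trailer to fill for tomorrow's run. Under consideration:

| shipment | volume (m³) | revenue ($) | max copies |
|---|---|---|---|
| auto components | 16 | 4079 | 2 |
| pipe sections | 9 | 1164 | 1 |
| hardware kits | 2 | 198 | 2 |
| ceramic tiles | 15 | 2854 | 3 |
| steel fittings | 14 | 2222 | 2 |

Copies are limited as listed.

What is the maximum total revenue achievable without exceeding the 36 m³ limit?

8554

The ratio ordering already packs tightly: 2×auto components + 2×hardware kits, 36 m³, 8554.
Nothing else within 36 m³ beats 8554.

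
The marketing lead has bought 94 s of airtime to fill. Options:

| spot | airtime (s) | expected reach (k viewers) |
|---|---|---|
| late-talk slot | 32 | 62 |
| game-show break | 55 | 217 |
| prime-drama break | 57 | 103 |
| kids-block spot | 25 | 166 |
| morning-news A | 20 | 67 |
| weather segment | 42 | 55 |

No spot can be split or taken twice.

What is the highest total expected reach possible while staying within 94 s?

Game-show break + kids-block spot uses 80 of the 94 s and totals 383.
Next best is late-talk slot + kids-block spot + morning-news A at 295 (77 s) — short by 88.

383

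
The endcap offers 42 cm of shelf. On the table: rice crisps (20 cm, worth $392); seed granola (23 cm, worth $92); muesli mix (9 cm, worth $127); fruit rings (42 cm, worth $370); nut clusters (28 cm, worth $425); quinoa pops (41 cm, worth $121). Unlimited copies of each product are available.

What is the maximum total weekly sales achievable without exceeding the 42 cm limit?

784

The ratio ordering already packs tightly: 2×rice crisps, 40 cm, 784.
The spare 2 cm is too small for any remaining product, and no exchange beats 784.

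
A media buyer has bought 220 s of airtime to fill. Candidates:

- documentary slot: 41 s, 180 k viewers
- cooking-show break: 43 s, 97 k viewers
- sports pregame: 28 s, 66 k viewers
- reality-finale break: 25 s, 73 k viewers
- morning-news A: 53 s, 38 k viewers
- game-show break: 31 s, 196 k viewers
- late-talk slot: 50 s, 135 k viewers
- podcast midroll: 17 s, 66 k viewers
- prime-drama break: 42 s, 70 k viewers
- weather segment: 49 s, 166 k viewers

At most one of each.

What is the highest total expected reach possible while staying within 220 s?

Taking documentary slot + reality-finale break + game-show break + late-talk slot + podcast midroll + weather segment: 213 s used, 816 in expected reach.

816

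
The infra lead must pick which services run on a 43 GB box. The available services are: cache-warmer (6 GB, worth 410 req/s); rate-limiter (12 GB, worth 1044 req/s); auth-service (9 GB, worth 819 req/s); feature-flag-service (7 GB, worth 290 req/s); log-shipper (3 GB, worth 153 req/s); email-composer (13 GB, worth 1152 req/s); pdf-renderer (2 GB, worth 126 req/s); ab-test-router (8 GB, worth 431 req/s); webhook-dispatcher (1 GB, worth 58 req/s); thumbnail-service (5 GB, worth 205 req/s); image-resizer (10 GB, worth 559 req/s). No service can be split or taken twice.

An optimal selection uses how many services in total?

6

Best achievable throughput is 3609.
cache-warmer + rate-limiter + auth-service + email-composer + pdf-renderer + webhook-dispatcher hits 3609 at 43 GB.
All optima have 6 services.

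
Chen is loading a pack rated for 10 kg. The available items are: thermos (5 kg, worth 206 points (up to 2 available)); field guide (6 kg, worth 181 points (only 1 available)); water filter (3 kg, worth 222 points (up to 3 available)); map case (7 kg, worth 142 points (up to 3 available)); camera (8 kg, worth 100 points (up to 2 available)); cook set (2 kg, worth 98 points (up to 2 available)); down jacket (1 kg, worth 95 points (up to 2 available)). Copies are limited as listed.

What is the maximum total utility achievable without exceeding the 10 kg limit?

Taking the top-ratio items first gives 2×water filter + cook set + 2×down jacket for 732 (10 kg).
The 3 kg tied up in cook set and down jacket is better spent on water filter — total rises to 761 (10 kg).

761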